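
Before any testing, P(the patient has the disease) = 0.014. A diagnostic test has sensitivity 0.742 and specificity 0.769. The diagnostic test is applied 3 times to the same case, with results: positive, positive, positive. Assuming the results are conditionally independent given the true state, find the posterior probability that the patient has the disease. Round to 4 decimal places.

With H the event that the patient has the disease, the joint likelihood of the observed sequence is P(data|H) = 0.742·0.742·0.742 = 0.40852 and P(data|¬H) = 0.231·0.231·0.231 = 0.012326.
Bayes: P(H|data) = 0.014·0.40852 / (0.014·0.40852 + 0.986·0.012326) = 0.0057193/0.017873 = 0.3200.

Posterior P(H) ≈ 0.3200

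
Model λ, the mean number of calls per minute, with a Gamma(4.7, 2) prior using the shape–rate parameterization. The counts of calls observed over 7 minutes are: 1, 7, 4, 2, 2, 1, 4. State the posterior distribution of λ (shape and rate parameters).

Total count ∑xᵢ = 21 over n = 7 minutes.
Gamma is conjugate to the Poisson likelihood: posterior is Gamma(shape = 4.7+21 = 25.7, rate = 2+7 = 9).

Posterior: Gamma(shape=25.7, rate=9)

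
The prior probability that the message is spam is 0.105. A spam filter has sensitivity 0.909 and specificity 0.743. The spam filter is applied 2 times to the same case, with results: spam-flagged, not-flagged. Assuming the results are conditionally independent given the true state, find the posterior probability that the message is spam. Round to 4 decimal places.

Posterior P(H) ≈ 0.0484

Let H be the event that the message is spam; start with P(H) = 0.105. P('spam-flagged'|H) = 0.909, P('spam-flagged'|¬H) = 0.257.
Update on result 1 ('spam-flagged'): P(H) ← 0.909·0.1050 / (0.909·0.1050 + 0.257·0.8950) = 0.095445/0.32546 = 0.2933.
Update on result 2 ('not-flagged'): P(H) ← 0.091·0.2933 / (0.091·0.2933 + 0.743·0.7067) = 0.026687/0.55179 = 0.0484.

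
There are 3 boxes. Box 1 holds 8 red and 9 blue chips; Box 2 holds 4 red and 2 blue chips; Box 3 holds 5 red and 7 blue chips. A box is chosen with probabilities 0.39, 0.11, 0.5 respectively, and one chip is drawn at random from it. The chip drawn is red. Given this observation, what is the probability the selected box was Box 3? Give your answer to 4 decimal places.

Posterior probability ≈ 0.4478

P(red|Box 1) = 0.4706; P(red|Box 2) = 0.6667; P(red|Box 3) = 0.4167.
Prior × likelihood for each source: 0.39·0.4706=0.1835, 0.11·0.6667=0.07333, 0.5·0.4167=0.2083. Summing gives P(red) = 0.46520.
P(Box 3 | red) = 0.2083 / 0.46520 = 0.4478.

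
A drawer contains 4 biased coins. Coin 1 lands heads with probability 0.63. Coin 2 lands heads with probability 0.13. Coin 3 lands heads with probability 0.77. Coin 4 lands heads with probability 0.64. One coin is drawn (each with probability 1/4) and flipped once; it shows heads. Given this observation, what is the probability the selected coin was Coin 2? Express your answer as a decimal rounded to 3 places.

Posterior probability ≈ 0.060

P(heads|C1) = 0.63; P(heads|C2) = 0.13; P(heads|C3) = 0.77; P(heads|C4) = 0.64.
Prior × likelihood for each source: 0.25·0.63=0.1575, 0.25·0.13=0.03250, 0.25·0.77=0.1925, 0.25·0.64=0.1600. Summing gives P(heads) = 0.54250.
P(Coin 2 | heads) = 0.03250 / 0.54250 = 0.060.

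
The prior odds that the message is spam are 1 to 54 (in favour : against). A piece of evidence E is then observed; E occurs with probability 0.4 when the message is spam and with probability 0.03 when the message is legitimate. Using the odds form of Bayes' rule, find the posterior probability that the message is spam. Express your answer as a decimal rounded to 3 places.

Posterior probability ≈ 0.198

Prior odds = 1/54 = 0.018519. In log-odds, ln(0.018519) = -3.9890.
Add log likelihood ratio: ln(13.333) = 2.5903.
Posterior log-odds = -1.3987, so posterior odds = exp(-1.3987) = 0.24691. Converting, P(H|E) = 0.24691/1.2469 = 0.198.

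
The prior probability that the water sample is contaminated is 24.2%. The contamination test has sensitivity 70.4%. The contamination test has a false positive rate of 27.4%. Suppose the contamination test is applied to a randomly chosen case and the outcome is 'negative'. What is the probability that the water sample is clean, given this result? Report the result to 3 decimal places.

Let H be the event that the water sample is contaminated. P(H) = 0.242, so P(¬H) = 0.758. With E the 'negative' result, P(E|H) = 0.296 and P(E|¬H) = 0.726.
P(E) = 0.296·0.242 + 0.726·0.758 = 0.071632 + 0.55031 = 0.62194.
By Bayes' theorem, P(H|E) = 0.071632 / 0.62194 = 0.115. Hence P(¬H|E) = 1 − 0.115 = 0.885.

P(¬H | E) ≈ 0.885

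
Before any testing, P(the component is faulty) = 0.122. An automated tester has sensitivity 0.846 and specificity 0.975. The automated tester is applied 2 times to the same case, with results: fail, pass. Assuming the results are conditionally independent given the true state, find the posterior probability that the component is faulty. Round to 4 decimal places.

Let H be the event that the component is faulty; start with P(H) = 0.122. P('fail'|H) = 0.846, P('fail'|¬H) = 0.025.
Update on result 1 ('fail'): P(H) ← 0.846·0.1220 / (0.846·0.1220 + 0.025·0.8780) = 0.10321/0.12516 = 0.8246.
Update on result 2 ('pass'): P(H) ← 0.154·0.8246 / (0.154·0.8246 + 0.975·0.1754) = 0.12699/0.29798 = 0.4262.

Posterior P(H) ≈ 0.4262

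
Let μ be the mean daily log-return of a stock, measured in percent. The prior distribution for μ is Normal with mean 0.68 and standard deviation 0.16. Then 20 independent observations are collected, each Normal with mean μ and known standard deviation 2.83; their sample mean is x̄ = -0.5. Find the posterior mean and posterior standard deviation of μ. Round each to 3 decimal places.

Prior precision 1/τ₀² = 1/0.16² = 39.0625; data precision n/σ² = 20/2.83² = 2.49722.
Posterior precision = 39.0625 + 2.49722 = 41.5597, giving posterior SD = 1/√41.5597 = 0.155.
Posterior mean = (39.0625·0.68 + 2.49722·-0.5) / 41.5597 = 0.609.

Posterior mean ≈ 0.609; posterior SD ≈ 0.155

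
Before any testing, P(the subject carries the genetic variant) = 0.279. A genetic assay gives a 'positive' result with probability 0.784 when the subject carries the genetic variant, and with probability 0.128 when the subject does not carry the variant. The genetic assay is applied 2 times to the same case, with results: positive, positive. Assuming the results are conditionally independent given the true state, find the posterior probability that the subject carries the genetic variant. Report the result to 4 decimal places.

Let H be the event that the subject carries the genetic variant; start with P(H) = 0.279. P('positive'|H) = 0.784, P('positive'|¬H) = 0.128.
Update on result 1 ('positive'): P(H) ← 0.784·0.2790 / (0.784·0.2790 + 0.128·0.7210) = 0.21874/0.31102 = 0.7033.
Update on result 2 ('positive'): P(H) ← 0.784·0.7033 / (0.784·0.7033 + 0.128·0.2967) = 0.55137/0.58935 = 0.9356.

Posterior P(H) ≈ 0.9356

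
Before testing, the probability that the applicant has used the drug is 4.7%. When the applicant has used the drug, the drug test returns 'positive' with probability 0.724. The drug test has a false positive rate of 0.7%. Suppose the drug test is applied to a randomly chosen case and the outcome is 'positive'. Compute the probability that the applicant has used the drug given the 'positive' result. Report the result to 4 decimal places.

Let H be the event that the applicant has used the drug. P(H) = 0.047, so P(¬H) = 0.953. With E the 'positive' result, P(E|H) = 0.724 and P(E|¬H) = 0.007.
P(E) = 0.724·0.047 + 0.007·0.953 = 0.034028 + 0.0066710 = 0.040699.
By Bayes' theorem, P(H|E) = 0.034028 / 0.040699 = 0.8361.

P(H | E) ≈ 0.8361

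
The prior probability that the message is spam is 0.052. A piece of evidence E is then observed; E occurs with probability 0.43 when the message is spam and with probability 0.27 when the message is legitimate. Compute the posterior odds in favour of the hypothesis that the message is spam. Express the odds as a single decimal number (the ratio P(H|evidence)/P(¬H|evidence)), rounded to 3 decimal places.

Prior odds = 0.052/(1−0.052) = 0.054852.
Likelihood ratio for E = 0.43/0.27 = 1.5926.
Posterior odds = prior odds × LR = 0.087357.

Posterior odds ≈ 0.087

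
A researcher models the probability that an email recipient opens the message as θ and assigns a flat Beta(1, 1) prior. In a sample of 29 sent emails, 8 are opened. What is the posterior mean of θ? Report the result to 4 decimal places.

Observing 8 successes and 21 failures updates Beta(1, 1) by adding the success and failure counts to the two shape parameters: α = 1+8 = 9, β = 1+21 = 22.
E[θ | data] = 9/(9+22) = 0.2903.

Posterior mean ≈ 0.2903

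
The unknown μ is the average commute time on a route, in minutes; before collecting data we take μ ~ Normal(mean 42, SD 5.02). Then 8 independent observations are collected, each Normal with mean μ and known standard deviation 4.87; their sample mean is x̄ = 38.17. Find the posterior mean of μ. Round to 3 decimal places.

With known σ, the Normal prior is conjugate. Weight on the data is w = (n/σ²)/(n/σ² + 1/τ₀²) = 0.337312/(0.337312+0.0396819) = 0.89474.
Posterior mean = w·x̄ + (1−w)·μ₀ = 0.89474·38.17 + 0.10526·42 = 38.573.

Posterior mean ≈ 38.573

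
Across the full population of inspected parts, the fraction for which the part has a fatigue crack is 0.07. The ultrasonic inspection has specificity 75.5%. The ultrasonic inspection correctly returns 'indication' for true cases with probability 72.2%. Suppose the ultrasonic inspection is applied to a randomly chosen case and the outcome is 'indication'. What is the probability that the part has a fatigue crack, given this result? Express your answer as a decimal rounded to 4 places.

P(H | E) ≈ 0.1815

Write H for 'the part has a fatigue crack'. Prior odds H:¬H = 0.07/0.93 = 0.075269. For the 'indication' outcome, the likelihood ratio is 0.722/0.245 = 2.9469.
Posterior odds = 0.075269 × 2.9469 = 0.22181, so P(H|E) = 0.22181/(1+0.22181) = 0.1815.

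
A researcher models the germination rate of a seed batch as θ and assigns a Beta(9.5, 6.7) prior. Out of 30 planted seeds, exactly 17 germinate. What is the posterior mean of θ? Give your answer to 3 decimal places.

Posterior mean ≈ 0.574

Observing 17 successes and 13 failures updates Beta(9.5, 6.7) by adding the success and failure counts to the two shape parameters: α = 9.5+17 = 26.5, β = 6.7+13 = 19.7.
Posterior mean = α/(α+β) = 26.5/46.2 = 0.574.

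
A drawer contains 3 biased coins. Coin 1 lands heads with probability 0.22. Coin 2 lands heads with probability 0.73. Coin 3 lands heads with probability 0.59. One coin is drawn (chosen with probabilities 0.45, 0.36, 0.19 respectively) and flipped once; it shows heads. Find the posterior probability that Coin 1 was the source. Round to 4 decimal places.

Posterior probability ≈ 0.2089

P(heads|C1) = 0.22; P(heads|C2) = 0.73; P(heads|C3) = 0.59.
Prior × likelihood for each source: 0.45·0.22=0.09900, 0.36·0.73=0.2628, 0.19·0.59=0.1121. Summing gives P(heads) = 0.47390.
P(Coin 1 | heads) = 0.09900 / 0.47390 = 0.2089.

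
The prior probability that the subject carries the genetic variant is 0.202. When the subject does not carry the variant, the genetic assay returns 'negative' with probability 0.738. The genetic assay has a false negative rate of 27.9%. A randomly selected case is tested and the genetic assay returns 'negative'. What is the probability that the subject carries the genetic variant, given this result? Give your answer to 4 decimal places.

Write H for 'the subject carries the genetic variant'. Prior odds H:¬H = 0.202/0.798 = 0.25313. For the 'negative' outcome, the likelihood ratio is 0.279/0.738 = 0.37805.
Posterior odds = 0.25313 × 0.37805 = 0.095697, so P(H|E) = 0.095697/(1+0.095697) = 0.0873.

P(H | E) ≈ 0.0873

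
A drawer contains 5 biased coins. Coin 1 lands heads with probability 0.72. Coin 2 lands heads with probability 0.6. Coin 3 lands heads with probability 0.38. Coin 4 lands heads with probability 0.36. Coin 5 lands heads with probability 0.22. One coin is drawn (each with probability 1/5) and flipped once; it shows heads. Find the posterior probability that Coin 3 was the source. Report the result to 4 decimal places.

P(heads|C1) = 0.72; P(heads|C2) = 0.6; P(heads|C3) = 0.38; P(heads|C4) = 0.36; P(heads|C5) = 0.22.
Prior × likelihood for each source: 0.2·0.72=0.1440, 0.2·0.6=0.1200, 0.2·0.38=0.07600, 0.2·0.36=0.07200, 0.2·0.22=0.04400. Summing gives P(heads) = 0.45600.
P(Coin 3 | heads) = 0.07600 / 0.45600 = 0.1667.

Posterior probability ≈ 0.1667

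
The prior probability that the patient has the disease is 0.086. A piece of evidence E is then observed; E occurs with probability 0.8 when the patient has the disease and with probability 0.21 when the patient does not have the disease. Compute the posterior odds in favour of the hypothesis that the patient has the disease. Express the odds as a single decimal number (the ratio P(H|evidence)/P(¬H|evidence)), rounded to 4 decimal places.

Prior odds = 0.086/(1−0.086) = 0.094092. In log-odds, ln(0.094092) = -2.3635.
Add log likelihood ratio: ln(3.8095) = 1.3375.
Posterior log-odds = -1.0260, so posterior odds = exp(-1.0260) = 0.35845.

Posterior odds ≈ 0.3584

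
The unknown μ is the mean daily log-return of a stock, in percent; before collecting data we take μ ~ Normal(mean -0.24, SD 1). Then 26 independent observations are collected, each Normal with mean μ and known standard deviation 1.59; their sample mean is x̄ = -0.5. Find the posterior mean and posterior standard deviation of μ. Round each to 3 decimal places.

Posterior mean ≈ -0.477; posterior SD ≈ 0.298

With known σ, the Normal prior is conjugate. Weight on the data is w = (n/σ²)/(n/σ² + 1/τ₀²) = 10.2844/(10.2844+1.00000) = 0.91138.
Posterior mean = w·x̄ + (1−w)·μ₀ = 0.91138·-0.5 + 0.088618·-0.24 = -0.477. Posterior variance = 1/(10.2844+1.00000) = 0.0886179, so SD = 0.298.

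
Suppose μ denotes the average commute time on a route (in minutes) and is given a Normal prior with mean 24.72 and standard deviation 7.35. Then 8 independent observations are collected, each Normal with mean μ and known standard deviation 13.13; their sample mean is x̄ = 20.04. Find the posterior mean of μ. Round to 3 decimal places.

With known σ, the Normal prior is conjugate. Weight on the data is w = (n/σ²)/(n/σ² + 1/τ₀²) = 0.0464045/(0.0464045+0.0185108) = 0.71485.
Posterior mean = w·x̄ + (1−w)·μ₀ = 0.71485·20.04 + 0.28515·24.72 = 21.375.

Posterior mean ≈ 21.375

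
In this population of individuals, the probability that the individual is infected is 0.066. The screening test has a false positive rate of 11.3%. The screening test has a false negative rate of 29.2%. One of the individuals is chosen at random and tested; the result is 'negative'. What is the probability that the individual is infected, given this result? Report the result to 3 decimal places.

Write H for 'the individual is infected'. Prior odds H:¬H = 0.066/0.934 = 0.070664. For the 'negative' outcome, the likelihood ratio is 0.292/0.887 = 0.32920.
Posterior odds = 0.070664 × 0.32920 = 0.023262, so P(H|E) = 0.023262/(1+0.023262) = 0.023.

P(H | E) ≈ 0.023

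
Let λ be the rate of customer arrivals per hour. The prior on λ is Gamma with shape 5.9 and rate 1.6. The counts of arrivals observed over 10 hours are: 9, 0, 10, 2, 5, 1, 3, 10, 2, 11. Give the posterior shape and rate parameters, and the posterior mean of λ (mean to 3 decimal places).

Posterior: Gamma(shape=58.9, rate=11.6); mean ≈ 5.078

Total count ∑xᵢ = 53 over n = 10 hours.
Gamma is conjugate to the Poisson likelihood: posterior is Gamma(shape = 5.9+53 = 58.9, rate = 1.6+10 = 11.6).
E[λ | data] = 58.9/11.6 = 5.078.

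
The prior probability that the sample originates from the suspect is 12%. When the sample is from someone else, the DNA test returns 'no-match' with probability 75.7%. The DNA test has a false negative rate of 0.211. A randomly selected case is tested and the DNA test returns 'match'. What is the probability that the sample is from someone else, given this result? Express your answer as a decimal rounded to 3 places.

P(¬H | E) ≈ 0.693

Write H for 'the sample originates from the suspect'. Prior odds H:¬H = 0.12/0.88 = 0.13636. For the 'match' outcome, the likelihood ratio is 0.789/0.243 = 3.2469.
Posterior odds = 0.13636 × 3.2469 = 0.44276, so P(H|E) = 0.44276/(1+0.44276) = 0.307. Then P(¬H|E) = 1 − 0.307 = 0.693.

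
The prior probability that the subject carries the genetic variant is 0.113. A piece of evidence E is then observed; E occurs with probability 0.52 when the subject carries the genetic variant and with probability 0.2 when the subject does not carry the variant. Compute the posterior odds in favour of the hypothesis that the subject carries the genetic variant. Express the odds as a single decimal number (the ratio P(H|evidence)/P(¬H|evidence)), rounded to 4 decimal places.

Posterior odds ≈ 0.3312

Prior odds = 0.113/(1−0.113) = 0.12740. In log-odds, ln(0.12740) = -2.0605.
Add log likelihood ratio: ln(2.6000) = 0.95551.
Posterior log-odds = -1.1049, so posterior odds = exp(-1.1049) = 0.33123.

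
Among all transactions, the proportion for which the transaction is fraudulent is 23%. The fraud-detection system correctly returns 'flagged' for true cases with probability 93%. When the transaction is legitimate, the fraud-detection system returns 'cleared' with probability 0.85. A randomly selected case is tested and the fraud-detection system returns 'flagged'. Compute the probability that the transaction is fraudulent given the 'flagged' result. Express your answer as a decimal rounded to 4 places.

P(H | E) ≈ 0.6494

Write H for 'the transaction is fraudulent'. Prior odds H:¬H = 0.23/0.77 = 0.29870. For the 'flagged' outcome, the likelihood ratio is 0.93/0.15 = 6.2000.
Posterior odds = 0.29870 × 6.2000 = 1.8519, so P(H|E) = 1.8519/(1+1.8519) = 0.6494.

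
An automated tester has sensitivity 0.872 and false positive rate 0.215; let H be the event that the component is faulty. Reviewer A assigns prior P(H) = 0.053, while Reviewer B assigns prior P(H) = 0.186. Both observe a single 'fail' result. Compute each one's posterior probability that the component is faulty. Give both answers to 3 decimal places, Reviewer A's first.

P('+'|H) = 0.872, P('+'|¬H) = 0.215.
Reviewer A: numerator 0.872·0.053 = 0.046216; evidence = 0.046216+0.215·0.947 = 0.24982; posterior = 0.185.
Reviewer B: numerator 0.872·0.186 = 0.16219; evidence = 0.16219+0.215·0.814 = 0.33720; posterior = 0.481.

Reviewer A: 0.185; Reviewer B: 0.481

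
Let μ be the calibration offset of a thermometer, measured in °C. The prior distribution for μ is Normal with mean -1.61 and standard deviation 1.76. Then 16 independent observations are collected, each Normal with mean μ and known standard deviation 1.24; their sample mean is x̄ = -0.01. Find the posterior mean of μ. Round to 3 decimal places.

Posterior mean ≈ -0.058

With known σ, the Normal prior is conjugate. Weight on the data is w = (n/σ²)/(n/σ² + 1/τ₀²) = 10.4058/(10.4058+0.322831) = 0.96991.
Posterior mean = w·x̄ + (1−w)·μ₀ = 0.96991·-0.01 + 0.030090·-1.61 = -0.058.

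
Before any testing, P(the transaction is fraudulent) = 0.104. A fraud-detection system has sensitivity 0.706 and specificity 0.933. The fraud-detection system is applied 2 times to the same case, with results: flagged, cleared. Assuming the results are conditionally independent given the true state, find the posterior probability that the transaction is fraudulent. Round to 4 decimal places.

With H the event that the transaction is fraudulent, the joint likelihood of the observed sequence is P(data|H) = 0.706·0.294 = 0.20756 and P(data|¬H) = 0.067·0.933 = 0.062511.
Bayes: P(H|data) = 0.104·0.20756 / (0.104·0.20756 + 0.896·0.062511) = 0.021587/0.077597 = 0.2782.

Posterior P(H) ≈ 0.2782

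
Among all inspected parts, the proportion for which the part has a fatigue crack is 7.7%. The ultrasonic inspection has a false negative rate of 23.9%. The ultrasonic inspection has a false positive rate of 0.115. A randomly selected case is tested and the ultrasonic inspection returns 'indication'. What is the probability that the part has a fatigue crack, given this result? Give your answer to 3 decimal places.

P(H | E) ≈ 0.356

Let H be the event that the part has a fatigue crack. P(H) = 0.077, so P(¬H) = 0.923. With E the 'indication' result, P(E|H) = 0.761 and P(E|¬H) = 0.115.
P(E) = 0.761·0.077 + 0.115·0.923 = 0.058597 + 0.10615 = 0.16474.
By Bayes' theorem, P(H|E) = 0.058597 / 0.16474 = 0.356.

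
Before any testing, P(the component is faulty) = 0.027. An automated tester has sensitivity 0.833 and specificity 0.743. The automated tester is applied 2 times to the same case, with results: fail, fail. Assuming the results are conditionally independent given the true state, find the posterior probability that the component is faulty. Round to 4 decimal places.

Let H be the event that the component is faulty; start with P(H) = 0.027. P('fail'|H) = 0.833, P('fail'|¬H) = 0.257.
Update on result 1 ('fail'): P(H) ← 0.833·0.0270 / (0.833·0.0270 + 0.257·0.9730) = 0.022491/0.27255 = 0.0825.
Update on result 2 ('fail'): P(H) ← 0.833·0.0825 / (0.833·0.0825 + 0.257·0.9175) = 0.068739/0.30453 = 0.2257.

Posterior P(H) ≈ 0.2257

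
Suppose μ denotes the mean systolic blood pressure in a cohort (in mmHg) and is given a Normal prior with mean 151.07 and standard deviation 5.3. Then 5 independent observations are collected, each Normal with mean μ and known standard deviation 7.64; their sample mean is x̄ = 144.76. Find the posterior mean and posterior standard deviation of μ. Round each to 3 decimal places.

Posterior mean ≈ 146.612; posterior SD ≈ 2.872

Prior precision 1/τ₀² = 1/5.3² = 0.0355999; data precision n/σ² = 5/7.64² = 0.0856610.
Posterior precision = 0.0355999 + 0.0856610 = 0.121261, giving posterior SD = 1/√0.121261 = 2.872.
Posterior mean = (0.0355999·151.07 + 0.0856610·144.76) / 0.121261 = 146.612.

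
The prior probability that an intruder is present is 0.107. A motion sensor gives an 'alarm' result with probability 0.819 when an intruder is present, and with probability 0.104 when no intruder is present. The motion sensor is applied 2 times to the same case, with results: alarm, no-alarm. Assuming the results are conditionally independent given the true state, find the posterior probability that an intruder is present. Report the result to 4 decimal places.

Posterior P(H) ≈ 0.1601

With H the event that an intruder is present, the joint likelihood of the observed sequence is P(data|H) = 0.819·0.181 = 0.14824 and P(data|¬H) = 0.104·0.896 = 0.093184.
Bayes: P(H|data) = 0.107·0.14824 / (0.107·0.14824 + 0.893·0.093184) = 0.015862/0.099075 = 0.1601.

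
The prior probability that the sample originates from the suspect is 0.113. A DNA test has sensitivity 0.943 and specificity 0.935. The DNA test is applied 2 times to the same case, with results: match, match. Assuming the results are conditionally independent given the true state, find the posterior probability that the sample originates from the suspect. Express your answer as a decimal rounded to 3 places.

Posterior P(H) ≈ 0.964

Let H be the event that the sample originates from the suspect; start with P(H) = 0.113. P('match'|H) = 0.943, P('match'|¬H) = 0.065.
Update on result 1 ('match'): P(H) ← 0.943·0.1130 / (0.943·0.1130 + 0.065·0.8870) = 0.10656/0.16421 = 0.6489.
Update on result 2 ('match'): P(H) ← 0.943·0.6489 / (0.943·0.6489 + 0.065·0.3511) = 0.61192/0.63474 = 0.9640.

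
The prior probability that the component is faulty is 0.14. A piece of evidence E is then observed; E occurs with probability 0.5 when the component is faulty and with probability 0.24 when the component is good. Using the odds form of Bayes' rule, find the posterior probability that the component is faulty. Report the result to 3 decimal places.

Prior odds = 0.14/(1−0.14) = 0.16279.
Likelihood ratio for E = 0.5/0.24 = 2.0833.
Posterior odds = prior odds × LR = 0.33915.
Posterior probability = odds/(1+odds) = 0.33915/1.3391 = 0.253.

Posterior probability ≈ 0.253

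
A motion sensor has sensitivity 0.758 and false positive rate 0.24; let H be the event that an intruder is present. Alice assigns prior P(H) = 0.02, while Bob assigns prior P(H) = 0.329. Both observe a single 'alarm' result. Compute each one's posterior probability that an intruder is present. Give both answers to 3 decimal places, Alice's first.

Alice: 0.061; Bob: 0.608

P('+'|H) = 0.758, P('+'|¬H) = 0.24.
Alice: numerator 0.758·0.02 = 0.015160; evidence = 0.015160+0.24·0.98 = 0.25036; posterior = 0.061.
Bob: numerator 0.758·0.329 = 0.24938; evidence = 0.24938+0.24·0.671 = 0.41042; posterior = 0.608.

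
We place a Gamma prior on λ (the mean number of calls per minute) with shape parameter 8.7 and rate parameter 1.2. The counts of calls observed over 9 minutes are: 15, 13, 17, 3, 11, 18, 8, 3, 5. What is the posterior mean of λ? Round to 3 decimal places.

Posterior mean ≈ 9.971

Total count ∑xᵢ = 93 over n = 9 minutes.
Gamma is conjugate to the Poisson likelihood: posterior is Gamma(shape = 8.7+93 = 101.7, rate = 1.2+9 = 10.2).
Posterior mean = shape/rate = 101.7/10.2 = 9.971.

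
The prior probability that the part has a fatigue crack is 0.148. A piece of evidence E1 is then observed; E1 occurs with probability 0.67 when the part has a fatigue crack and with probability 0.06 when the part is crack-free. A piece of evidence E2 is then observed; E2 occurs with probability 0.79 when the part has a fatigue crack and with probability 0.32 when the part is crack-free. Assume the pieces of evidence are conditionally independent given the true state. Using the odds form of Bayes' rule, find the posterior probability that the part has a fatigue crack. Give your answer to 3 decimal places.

Posterior probability ≈ 0.827

Prior odds = 0.148/(1−0.148) = 0.17371. In log-odds, ln(0.17371) = -1.7504.
Add log likelihood ratios: ln(11.167) + ln(2.4688) = 3.3166.
Posterior log-odds = 1.5663, so posterior odds = exp(1.5663) = 4.7888. Converting, P(H|E) = 4.7888/5.7888 = 0.827.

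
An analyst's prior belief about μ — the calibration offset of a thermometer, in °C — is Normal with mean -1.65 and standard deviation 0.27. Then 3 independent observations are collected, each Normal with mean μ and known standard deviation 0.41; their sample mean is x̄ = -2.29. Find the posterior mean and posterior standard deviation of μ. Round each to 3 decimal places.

With known σ, the Normal prior is conjugate. Weight on the data is w = (n/σ²)/(n/σ² + 1/τ₀²) = 17.8465/(17.8465+13.7174) = 0.56541.
Posterior mean = w·x̄ + (1−w)·μ₀ = 0.56541·-2.29 + 0.43459·-1.65 = -2.012. Posterior variance = 1/(17.8465+13.7174) = 0.0316817, so SD = 0.178.

Posterior mean ≈ -2.012; posterior SD ≈ 0.178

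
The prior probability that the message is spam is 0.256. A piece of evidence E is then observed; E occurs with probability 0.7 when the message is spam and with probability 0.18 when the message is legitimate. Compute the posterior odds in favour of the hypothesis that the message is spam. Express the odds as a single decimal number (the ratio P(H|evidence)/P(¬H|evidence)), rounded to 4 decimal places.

Posterior odds ≈ 1.3381

Prior odds = 0.256/(1−0.256) = 0.34409.
Likelihood ratio for E = 0.7/0.18 = 3.8889.
Posterior odds = prior odds × LR = 1.3381.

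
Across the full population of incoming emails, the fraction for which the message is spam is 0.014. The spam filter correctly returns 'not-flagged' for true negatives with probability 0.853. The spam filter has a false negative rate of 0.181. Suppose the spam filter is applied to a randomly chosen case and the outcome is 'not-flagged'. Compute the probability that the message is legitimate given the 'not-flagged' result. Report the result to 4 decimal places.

Let H be the event that the message is spam. P(H) = 0.014, so P(¬H) = 0.986. With E the 'not-flagged' result, P(E|H) = 0.181 and P(E|¬H) = 0.853.
P(E) = 0.181·0.014 + 0.853·0.986 = 0.0025340 + 0.84106 = 0.84359.
By Bayes' theorem, P(H|E) = 0.0025340 / 0.84359 = 0.0030. Hence P(¬H|E) = 1 − 0.0030 = 0.9970.

P(¬H | E) ≈ 0.9970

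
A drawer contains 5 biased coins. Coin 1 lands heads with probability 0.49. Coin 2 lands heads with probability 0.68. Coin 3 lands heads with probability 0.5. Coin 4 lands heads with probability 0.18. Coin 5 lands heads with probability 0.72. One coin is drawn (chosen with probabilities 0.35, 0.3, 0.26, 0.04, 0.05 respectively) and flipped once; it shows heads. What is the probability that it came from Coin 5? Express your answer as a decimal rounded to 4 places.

Tabulate prior·likelihood by source: [1] prior 0.35, lik 0.49, product 0.1715; [2] prior 0.3, lik 0.68, product 0.2040; [3] prior 0.26, lik 0.5, product 0.1300; [4] prior 0.04, lik 0.18, product 0.007200; [5] prior 0.05, lik 0.72, product 0.03600.
Normalizing constant = 0.54870; the posterior for Coin 5 is its product over the sum, 0.03600/0.54870 = 0.0656.

Posterior probability ≈ 0.0656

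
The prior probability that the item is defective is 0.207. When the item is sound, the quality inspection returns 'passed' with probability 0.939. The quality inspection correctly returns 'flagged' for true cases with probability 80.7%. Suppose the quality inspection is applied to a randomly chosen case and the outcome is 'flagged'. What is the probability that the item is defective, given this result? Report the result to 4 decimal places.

Let H be the event that the item is defective. P(H) = 0.207, so P(¬H) = 0.793. With E the 'flagged' result, P(E|H) = 0.807 and P(E|¬H) = 0.061.
P(E) = 0.807·0.207 + 0.061·0.793 = 0.16705 + 0.048373 = 0.21542.
By Bayes' theorem, P(H|E) = 0.16705 / 0.21542 = 0.7755.

P(H | E) ≈ 0.7755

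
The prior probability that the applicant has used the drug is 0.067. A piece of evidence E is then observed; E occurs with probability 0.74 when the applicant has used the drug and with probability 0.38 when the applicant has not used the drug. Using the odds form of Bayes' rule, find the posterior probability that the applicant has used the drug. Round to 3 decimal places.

Prior odds = 0.067/(1−0.067) = 0.071811. In log-odds, ln(0.071811) = -2.6337.
Add log likelihood ratio: ln(1.9474) = 0.66648.
Posterior log-odds = -1.9672, so posterior odds = exp(-1.9672) = 0.13984. Converting, P(H|E) = 0.13984/1.1398 = 0.123.

Posterior probability ≈ 0.123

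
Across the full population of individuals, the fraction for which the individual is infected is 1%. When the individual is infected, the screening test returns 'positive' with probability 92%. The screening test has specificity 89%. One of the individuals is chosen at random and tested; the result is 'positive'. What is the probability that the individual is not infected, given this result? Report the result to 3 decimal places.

Let H be the event that the individual is infected. P(H) = 0.01, so P(¬H) = 0.99. With E the 'positive' result, P(E|H) = 0.92 and P(E|¬H) = 0.11.
P(E) = 0.92·0.01 + 0.11·0.99 = 0.0092000 + 0.10890 = 0.11810.
By Bayes' theorem, P(H|E) = 0.0092000 / 0.11810 = 0.078. Hence P(¬H|E) = 1 − 0.078 = 0.922.

P(¬H | E) ≈ 0.922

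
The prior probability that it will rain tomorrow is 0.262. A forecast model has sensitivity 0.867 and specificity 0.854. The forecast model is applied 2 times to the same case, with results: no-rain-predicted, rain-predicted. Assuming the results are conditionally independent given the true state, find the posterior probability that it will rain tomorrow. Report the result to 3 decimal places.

Posterior P(H) ≈ 0.247

With H the event that it will rain tomorrow, the joint likelihood of the observed sequence is P(data|H) = 0.133·0.867 = 0.11531 and P(data|¬H) = 0.854·0.146 = 0.12468.
Bayes: P(H|data) = 0.262·0.11531 / (0.262·0.11531 + 0.738·0.12468) = 0.030211/0.12223 = 0.2472.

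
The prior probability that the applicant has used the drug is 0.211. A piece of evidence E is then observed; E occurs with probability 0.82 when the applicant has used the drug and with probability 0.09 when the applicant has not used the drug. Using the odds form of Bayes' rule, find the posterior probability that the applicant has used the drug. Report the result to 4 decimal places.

Prior odds = 0.211/(1−0.211) = 0.26743.
Likelihood ratio for E = 0.82/0.09 = 9.1111.
Posterior odds = prior odds × LR = 2.4366.
Posterior probability = odds/(1+odds) = 2.4366/3.4366 = 0.7090.

Posterior probability ≈ 0.7090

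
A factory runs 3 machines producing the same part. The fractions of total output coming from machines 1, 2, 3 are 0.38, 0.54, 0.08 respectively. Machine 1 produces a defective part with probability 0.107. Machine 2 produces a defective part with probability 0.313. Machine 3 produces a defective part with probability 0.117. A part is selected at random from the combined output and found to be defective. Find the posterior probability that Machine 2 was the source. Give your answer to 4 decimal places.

Posterior probability ≈ 0.7716

Tabulate prior·likelihood by source: [1] prior 0.38, lik 0.107, product 0.04066; [2] prior 0.54, lik 0.313, product 0.1690; [3] prior 0.08, lik 0.117, product 0.009360.
Normalizing constant = 0.21904; the posterior for Machine 2 is its product over the sum, 0.1690/0.21904 = 0.7716.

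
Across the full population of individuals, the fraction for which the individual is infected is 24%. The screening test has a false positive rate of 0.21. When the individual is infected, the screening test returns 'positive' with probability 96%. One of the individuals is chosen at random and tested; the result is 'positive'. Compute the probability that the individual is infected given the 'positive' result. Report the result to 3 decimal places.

P(H | E) ≈ 0.591

Write H for 'the individual is infected'. Prior odds H:¬H = 0.24/0.76 = 0.31579. For the 'positive' outcome, the likelihood ratio is 0.96/0.21 = 4.5714.
Posterior odds = 0.31579 × 4.5714 = 1.4436, so P(H|E) = 1.4436/(1+1.4436) = 0.591.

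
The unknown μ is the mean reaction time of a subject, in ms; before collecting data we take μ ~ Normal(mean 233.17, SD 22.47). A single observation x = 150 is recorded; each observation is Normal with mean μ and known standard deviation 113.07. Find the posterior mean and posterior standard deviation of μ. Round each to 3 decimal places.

Posterior mean ≈ 230.010; posterior SD ≈ 22.039

Prior precision 1/τ₀² = 1/22.47² = 0.00198059; data precision n/σ² = 1/113.07² = 0.00007822.
Posterior precision = 0.00198059 + 0.00007822 = 0.00205880, giving posterior SD = 1/√0.00205880 = 22.039.
Posterior mean = (0.00198059·233.17 + 0.00007822·150) / 0.00205880 = 230.010.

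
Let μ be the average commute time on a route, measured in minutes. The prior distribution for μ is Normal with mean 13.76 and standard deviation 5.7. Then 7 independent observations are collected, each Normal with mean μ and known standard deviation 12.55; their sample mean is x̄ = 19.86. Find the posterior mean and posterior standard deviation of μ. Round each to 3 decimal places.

Posterior mean ≈ 17.364; posterior SD ≈ 3.646

With known σ, the Normal prior is conjugate. Weight on the data is w = (n/σ²)/(n/σ² + 1/τ₀²) = 0.0444437/(0.0444437+0.0307787) = 0.59083.
Posterior mean = w·x̄ + (1−w)·μ₀ = 0.59083·19.86 + 0.40917·13.76 = 17.364. Posterior variance = 1/(0.0444437+0.0307787) = 13.2939, so SD = 3.646.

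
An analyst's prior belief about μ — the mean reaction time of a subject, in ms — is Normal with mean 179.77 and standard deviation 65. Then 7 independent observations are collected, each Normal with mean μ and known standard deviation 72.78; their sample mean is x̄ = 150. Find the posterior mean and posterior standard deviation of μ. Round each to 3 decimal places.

Posterior mean ≈ 154.522; posterior SD ≈ 25.333

Prior precision 1/τ₀² = 1/65² = 0.00023669; data precision n/σ² = 7/72.78² = 0.00132152.
Posterior precision = 0.00023669 + 0.00132152 = 0.00155821, giving posterior SD = 1/√0.00155821 = 25.333.
Posterior mean = (0.00023669·179.77 + 0.00132152·150) / 0.00155821 = 154.522.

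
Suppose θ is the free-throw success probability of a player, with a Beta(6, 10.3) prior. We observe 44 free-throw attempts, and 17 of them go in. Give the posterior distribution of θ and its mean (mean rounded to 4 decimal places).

The binomial likelihood is conjugate to the Beta prior: with 17 successes and 27 failures, the posterior is Beta(6+17, 10.3+27) = Beta(23, 37.3).
Posterior mean = α/(α+β) = 23/60.3 = 0.3814.

Posterior: Beta(23, 37.3); mean ≈ 0.3814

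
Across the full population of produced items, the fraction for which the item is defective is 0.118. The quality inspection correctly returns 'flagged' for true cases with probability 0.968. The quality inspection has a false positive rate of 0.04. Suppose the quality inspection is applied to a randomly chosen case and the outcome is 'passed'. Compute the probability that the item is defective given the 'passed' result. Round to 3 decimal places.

P(H | E) ≈ 0.004

Write H for 'the item is defective'. Prior odds H:¬H = 0.118/0.882 = 0.13379. For the 'passed' outcome, the likelihood ratio is 0.032/0.96 = 0.033333.
Posterior odds = 0.13379 × 0.033333 = 0.0044596, so P(H|E) = 0.0044596/(1+0.0044596) = 0.004.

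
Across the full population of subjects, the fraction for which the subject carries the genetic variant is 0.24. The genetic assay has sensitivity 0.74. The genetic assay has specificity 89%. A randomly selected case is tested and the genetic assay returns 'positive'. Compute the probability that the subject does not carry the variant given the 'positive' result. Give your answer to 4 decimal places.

P(¬H | E) ≈ 0.3201

Let H be the event that the subject carries the genetic variant. P(H) = 0.24, so P(¬H) = 0.76. With E the 'positive' result, P(E|H) = 0.74 and P(E|¬H) = 0.11.
P(E) = 0.74·0.24 + 0.11·0.76 = 0.17760 + 0.083600 = 0.26120.
By Bayes' theorem, P(H|E) = 0.17760 / 0.26120 = 0.6799. Hence P(¬H|E) = 1 − 0.6799 = 0.3201.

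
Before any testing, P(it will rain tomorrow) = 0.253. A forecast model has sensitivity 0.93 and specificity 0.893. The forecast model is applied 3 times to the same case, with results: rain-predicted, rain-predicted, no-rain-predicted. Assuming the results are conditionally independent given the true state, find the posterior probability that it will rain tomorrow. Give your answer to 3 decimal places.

Posterior P(H) ≈ 0.667

With H the event that it will rain tomorrow, the joint likelihood of the observed sequence is P(data|H) = 0.93·0.93·0.07 = 0.060543 and P(data|¬H) = 0.107·0.107·0.893 = 0.010224.
Bayes: P(H|data) = 0.253·0.060543 / (0.253·0.060543 + 0.747·0.010224) = 0.015317/0.022955 = 0.6673.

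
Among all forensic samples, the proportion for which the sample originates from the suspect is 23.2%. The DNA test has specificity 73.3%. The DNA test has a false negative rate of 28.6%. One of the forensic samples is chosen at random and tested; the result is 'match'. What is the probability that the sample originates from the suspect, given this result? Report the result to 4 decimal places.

Let H be the event that the sample originates from the suspect. P(H) = 0.232, so P(¬H) = 0.768. With E the 'match' result, P(E|H) = 0.714 and P(E|¬H) = 0.267.
P(E) = 0.714·0.232 + 0.267·0.768 = 0.16565 + 0.20506 = 0.37070.
By Bayes' theorem, P(H|E) = 0.16565 / 0.37070 = 0.4468.

P(H | E) ≈ 0.4468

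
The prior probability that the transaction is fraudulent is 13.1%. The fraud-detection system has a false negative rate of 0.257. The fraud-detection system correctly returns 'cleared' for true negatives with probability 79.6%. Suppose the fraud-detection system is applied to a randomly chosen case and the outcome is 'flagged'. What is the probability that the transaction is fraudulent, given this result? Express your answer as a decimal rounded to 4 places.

P(H | E) ≈ 0.3544

Write H for 'the transaction is fraudulent'. Prior odds H:¬H = 0.131/0.869 = 0.15075. For the 'flagged' outcome, the likelihood ratio is 0.743/0.204 = 3.6422.
Posterior odds = 0.15075 × 3.6422 = 0.54905, so P(H|E) = 0.54905/(1+0.54905) = 0.3544.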